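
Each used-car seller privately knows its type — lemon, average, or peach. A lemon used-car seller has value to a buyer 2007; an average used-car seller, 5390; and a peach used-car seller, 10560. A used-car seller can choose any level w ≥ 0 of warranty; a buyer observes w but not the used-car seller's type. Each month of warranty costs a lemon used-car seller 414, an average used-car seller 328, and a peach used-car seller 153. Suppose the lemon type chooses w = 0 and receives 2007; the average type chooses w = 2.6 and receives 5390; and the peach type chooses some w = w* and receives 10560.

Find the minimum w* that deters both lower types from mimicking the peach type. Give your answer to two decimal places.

Average type (on-path payoff 5390 − 328×2.6 = 4537.2) won't mimic when 4537.2 ≥ 10560 − 328·w*, i.e. w* ≥ 18.36.
Lemon type (on-path payoff 2007) won't mimic when 2007 ≥ 10560 − 414·w*, i.e. w* ≥ 20.66.
Both must hold, so w* = max(20.66, 18.36) = 20.66. The lemon type's constraint binds.

20.66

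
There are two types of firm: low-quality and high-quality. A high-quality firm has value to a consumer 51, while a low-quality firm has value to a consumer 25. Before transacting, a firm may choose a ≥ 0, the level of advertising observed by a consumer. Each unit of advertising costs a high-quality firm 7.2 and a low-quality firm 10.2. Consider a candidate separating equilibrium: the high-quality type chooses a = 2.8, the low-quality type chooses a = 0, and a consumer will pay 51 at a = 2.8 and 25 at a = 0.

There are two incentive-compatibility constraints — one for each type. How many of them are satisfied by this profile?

Low-quality type: stay at 0 → 25; mimic → 51 − 10.2 × 2.8 = 22.44. IC holds (25 ≥ 22.44).
High-quality type: signal → 51 − 7.2 × 2.8 = 30.84; deviate to 0 → 25. IC holds (30.84 ≥ 25).
2 of 2 constraints hold, so this is a separating equilibrium.

2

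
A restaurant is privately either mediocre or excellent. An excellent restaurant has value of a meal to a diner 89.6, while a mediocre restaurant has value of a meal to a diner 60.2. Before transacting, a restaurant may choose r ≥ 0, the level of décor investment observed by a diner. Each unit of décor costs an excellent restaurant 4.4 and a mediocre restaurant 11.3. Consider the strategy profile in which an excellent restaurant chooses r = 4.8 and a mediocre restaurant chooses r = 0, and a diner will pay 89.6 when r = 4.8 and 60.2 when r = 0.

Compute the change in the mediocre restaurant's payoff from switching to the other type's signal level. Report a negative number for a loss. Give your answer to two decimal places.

-24.84

Playing r = 0 the mediocre restaurant receives 60.2.
Deviating to r = 4.8 brings payment 89.6 at cost 11.3 × 4.8 = 54.24, netting 35.36.
Gain from deviating: 35.36 − 60.2 = -24.84.
The gain is negative, so the mediocre type's incentive-compatibility constraint is satisfied.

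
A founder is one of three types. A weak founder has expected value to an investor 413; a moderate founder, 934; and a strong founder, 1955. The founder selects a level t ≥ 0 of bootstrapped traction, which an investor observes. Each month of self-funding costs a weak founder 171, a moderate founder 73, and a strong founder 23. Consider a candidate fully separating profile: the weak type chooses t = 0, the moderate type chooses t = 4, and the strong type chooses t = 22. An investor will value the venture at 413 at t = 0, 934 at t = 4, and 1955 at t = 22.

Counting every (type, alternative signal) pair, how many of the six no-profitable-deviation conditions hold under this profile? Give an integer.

Strong (own payoff 1955 − 23×22 = 1449): to t=0 gives 413 → no gain ✓; to t=4 gives 934 − 23×4 = 842 → no gain ✓.
Weak (own payoff 413): to t=4 gives 934 − 171×4 = 250 → no gain ✓; to t=22 gives 1955 − 171×22 = -1807 → no gain ✓.
Moderate (own payoff 934 − 73×4 = 642): to t=0 gives 413 → no gain ✓; to t=22 gives 1955 − 73×22 = 349 → no gain ✓.
6 of the 6 constraints hold; this profile is a separating equilibrium.

6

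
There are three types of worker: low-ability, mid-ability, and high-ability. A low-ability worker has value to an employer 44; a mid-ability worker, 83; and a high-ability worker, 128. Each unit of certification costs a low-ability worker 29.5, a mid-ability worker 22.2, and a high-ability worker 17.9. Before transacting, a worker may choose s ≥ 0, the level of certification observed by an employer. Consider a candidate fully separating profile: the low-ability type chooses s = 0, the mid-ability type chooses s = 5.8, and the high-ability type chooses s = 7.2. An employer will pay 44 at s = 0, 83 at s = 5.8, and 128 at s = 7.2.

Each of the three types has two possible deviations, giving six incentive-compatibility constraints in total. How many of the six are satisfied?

Low-ability (own payoff 44): to s=5.8 gives 83 − 29.5×5.8 = -88.1 → no gain ✓; to s=7.2 gives 128 − 29.5×7.2 = -84.4 → no gain ✓.
High-ability (own payoff 128 − 17.9×7.2 = -0.88): to s=0 gives 44 → profitable ✗; to s=5.8 gives 83 − 17.9×5.8 = -20.82 → no gain ✓.
Mid-ability (own payoff 83 − 22.2×5.8 = -45.76): to s=0 gives 44 → profitable ✗; to s=7.2 gives 128 − 22.2×7.2 = -31.84 → profitable ✗.
3 of the 6 constraints hold; not an equilibrium.

3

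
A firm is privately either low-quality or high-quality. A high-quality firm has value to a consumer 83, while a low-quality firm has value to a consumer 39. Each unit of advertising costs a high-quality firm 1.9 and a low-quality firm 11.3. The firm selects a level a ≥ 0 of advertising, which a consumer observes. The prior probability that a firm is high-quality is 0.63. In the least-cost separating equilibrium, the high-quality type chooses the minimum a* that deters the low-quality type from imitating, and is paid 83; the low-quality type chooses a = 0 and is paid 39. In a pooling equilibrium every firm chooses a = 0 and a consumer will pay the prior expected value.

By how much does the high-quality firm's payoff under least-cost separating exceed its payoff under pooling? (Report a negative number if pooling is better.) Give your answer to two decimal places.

8.88

Least-cost separating signal: a* solves 39 = 83 − 11.3·a*, so a* = (83 − 39)/11.3 ≈ 3.8938.
High-quality type's separating payoff: 83 − 1.9 × a* = 83 − 1.9 × (83 − 39)/11.3 = 83 − 83.6/11.3 ≈ 75.6018.
Pooling payoff: 0.63 × 83 + 0.37 × 39 = 66.72.
Difference: 75.6018 − 66.72 = 8.8818, i.e. 8.88 to two decimal places.
The high-quality type prefers to separate.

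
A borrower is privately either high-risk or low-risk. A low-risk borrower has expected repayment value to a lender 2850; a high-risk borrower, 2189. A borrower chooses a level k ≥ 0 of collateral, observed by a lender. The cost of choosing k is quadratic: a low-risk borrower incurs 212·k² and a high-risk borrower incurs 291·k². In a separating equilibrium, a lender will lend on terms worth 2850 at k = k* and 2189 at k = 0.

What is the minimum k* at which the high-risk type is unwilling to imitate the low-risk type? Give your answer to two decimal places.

The high-risk type at k = 0 receives 2189; imitating at k* yields 2850 − 291·k*².
Indifference: 2189 = 2850 − 291·k*², so k*² = (2850 − 2189) / 291 ≈ 2.2715.
k* = √2.2715 ≈ 1.51.

1.51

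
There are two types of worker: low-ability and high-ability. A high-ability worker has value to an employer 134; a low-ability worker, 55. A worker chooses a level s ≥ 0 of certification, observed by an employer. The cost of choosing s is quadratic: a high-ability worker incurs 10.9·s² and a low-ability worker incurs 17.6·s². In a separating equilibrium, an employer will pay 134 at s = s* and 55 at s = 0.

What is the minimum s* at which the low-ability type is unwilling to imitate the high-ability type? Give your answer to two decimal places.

2.12

The low-ability type at s = 0 receives 55; imitating at s* yields 134 − 17.6·s*².
Indifference: 55 = 134 − 17.6·s*², so s*² = (134 − 55) / 17.6 ≈ 4.4886.
s* = √4.4886 ≈ 2.12.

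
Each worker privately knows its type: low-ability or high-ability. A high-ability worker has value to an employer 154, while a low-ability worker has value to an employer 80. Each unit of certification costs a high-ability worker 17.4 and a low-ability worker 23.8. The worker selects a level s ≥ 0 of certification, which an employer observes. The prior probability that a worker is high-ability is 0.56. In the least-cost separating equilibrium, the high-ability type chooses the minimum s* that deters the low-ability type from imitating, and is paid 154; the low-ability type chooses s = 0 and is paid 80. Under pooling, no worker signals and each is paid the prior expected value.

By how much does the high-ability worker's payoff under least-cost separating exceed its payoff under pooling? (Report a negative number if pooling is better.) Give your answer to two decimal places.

-21.54

Least-cost separating signal: s* solves 80 = 154 − 23.8·s*, so s* = (154 − 80)/23.8 ≈ 3.1092.
High-ability type's separating payoff: 154 − 17.4 × s* = 154 − 17.4 × (154 − 80)/23.8 = 154 − 1287.6/23.8 ≈ 99.8992.
Pooling payoff: 0.56 × 154 + 0.44 × 80 = 121.44.
Difference: 99.8992 − 121.44 = -21.5408, i.e. -21.54 to two decimal places.
The high-ability type would prefer the pooling outcome.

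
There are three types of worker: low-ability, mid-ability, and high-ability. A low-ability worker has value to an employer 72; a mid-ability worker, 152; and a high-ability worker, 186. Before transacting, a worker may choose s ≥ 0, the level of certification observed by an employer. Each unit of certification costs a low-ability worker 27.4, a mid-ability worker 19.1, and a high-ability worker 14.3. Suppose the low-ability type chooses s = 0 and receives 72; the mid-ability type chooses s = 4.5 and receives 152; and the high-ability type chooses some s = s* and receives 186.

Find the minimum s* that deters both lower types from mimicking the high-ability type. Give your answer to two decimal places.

6.28

Low-ability type (on-path payoff 72) won't mimic when 72 ≥ 186 − 27.4·s*, i.e. s* ≥ 4.16.
Mid-ability type (on-path payoff 152 − 19.1×4.5 = 66.05) won't mimic when 66.05 ≥ 186 − 19.1·s*, i.e. s* ≥ 6.28.
Both must hold, so s* = max(4.16, 6.28) = 6.28. The mid-ability type's constraint binds.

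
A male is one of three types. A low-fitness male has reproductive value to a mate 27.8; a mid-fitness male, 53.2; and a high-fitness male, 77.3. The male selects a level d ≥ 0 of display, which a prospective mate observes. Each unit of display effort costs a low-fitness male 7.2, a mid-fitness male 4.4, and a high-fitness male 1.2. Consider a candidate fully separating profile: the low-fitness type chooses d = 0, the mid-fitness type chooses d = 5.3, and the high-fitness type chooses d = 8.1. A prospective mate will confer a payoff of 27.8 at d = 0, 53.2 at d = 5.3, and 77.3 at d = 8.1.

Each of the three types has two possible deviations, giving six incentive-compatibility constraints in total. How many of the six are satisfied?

5

Low-fitness (own payoff 27.8): to d=5.3 gives 53.2 − 7.2×5.3 = 15.04 → no gain ✓; to d=8.1 gives 77.3 − 7.2×8.1 = 18.98 → no gain ✓.
Mid-fitness (own payoff 53.2 − 4.4×5.3 = 29.88): to d=0 gives 27.8 → no gain ✓; to d=8.1 gives 77.3 − 4.4×8.1 = 41.66 → profitable ✗.
High-fitness (own payoff 77.3 − 1.2×8.1 = 67.58): to d=0 gives 27.8 → no gain ✓; to d=5.3 gives 53.2 − 1.2×5.3 = 46.84 → no gain ✓.
5 of the 6 constraints hold; not an equilibrium.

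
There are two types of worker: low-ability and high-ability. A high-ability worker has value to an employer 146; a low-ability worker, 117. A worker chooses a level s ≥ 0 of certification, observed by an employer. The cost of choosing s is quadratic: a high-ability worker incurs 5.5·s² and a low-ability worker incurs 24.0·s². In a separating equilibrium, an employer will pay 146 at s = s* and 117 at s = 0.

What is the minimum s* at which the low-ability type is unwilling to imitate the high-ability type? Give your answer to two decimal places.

1.10

The low-ability type at s = 0 receives 117; imitating at s* yields 146 − 24.0·s*².
Indifference: 117 = 146 − 24.0·s*², so s*² = (146 − 117) / 24.0 ≈ 1.2083.
s* = √1.2083 ≈ 1.10.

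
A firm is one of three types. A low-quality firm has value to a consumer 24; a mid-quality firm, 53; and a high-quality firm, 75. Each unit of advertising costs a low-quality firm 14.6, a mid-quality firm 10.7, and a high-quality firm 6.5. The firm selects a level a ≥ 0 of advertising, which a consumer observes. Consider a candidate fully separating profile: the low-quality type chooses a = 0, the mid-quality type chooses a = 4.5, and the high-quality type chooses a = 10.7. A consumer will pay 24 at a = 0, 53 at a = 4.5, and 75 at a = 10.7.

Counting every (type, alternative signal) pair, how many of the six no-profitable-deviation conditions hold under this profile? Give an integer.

Low-quality (own payoff 24): to a=4.5 gives 53 − 14.6×4.5 = -12.7 → no gain ✓; to a=10.7 gives 75 − 14.6×10.7 = -81.22 → no gain ✓.
High-quality (own payoff 75 − 6.5×10.7 = 5.45): to a=0 gives 24 → profitable ✗; to a=4.5 gives 53 − 6.5×4.5 = 23.75 → profitable ✗.
Mid-quality (own payoff 53 − 10.7×4.5 = 4.85): to a=0 gives 24 → profitable ✗; to a=10.7 gives 75 − 10.7×10.7 = -39.49 → no gain ✓.
3 of the 6 constraints hold; not an equilibrium.

3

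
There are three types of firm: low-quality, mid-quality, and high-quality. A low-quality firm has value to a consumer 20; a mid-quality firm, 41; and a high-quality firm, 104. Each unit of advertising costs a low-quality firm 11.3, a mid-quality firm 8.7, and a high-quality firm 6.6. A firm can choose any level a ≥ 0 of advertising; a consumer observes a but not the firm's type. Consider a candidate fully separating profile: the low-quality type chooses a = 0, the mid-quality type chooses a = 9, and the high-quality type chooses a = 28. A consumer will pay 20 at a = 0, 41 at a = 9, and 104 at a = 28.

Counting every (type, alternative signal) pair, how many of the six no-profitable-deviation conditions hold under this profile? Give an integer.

High-quality (own payoff 104 − 6.6×28 = -80.8): to a=0 gives 20 → profitable ✗; to a=9 gives 41 − 6.6×9 = -18.4 → profitable ✗.
Mid-quality (own payoff 41 − 8.7×9 = -37.3): to a=0 gives 20 → profitable ✗; to a=28 gives 104 − 8.7×28 = -139.6 → no gain ✓.
Low-quality (own payoff 20): to a=9 gives 41 − 11.3×9 = -60.7 → no gain ✓; to a=28 gives 104 − 11.3×28 = -212.4 → no gain ✓.
3 of the 6 constraints hold; not an equilibrium.

3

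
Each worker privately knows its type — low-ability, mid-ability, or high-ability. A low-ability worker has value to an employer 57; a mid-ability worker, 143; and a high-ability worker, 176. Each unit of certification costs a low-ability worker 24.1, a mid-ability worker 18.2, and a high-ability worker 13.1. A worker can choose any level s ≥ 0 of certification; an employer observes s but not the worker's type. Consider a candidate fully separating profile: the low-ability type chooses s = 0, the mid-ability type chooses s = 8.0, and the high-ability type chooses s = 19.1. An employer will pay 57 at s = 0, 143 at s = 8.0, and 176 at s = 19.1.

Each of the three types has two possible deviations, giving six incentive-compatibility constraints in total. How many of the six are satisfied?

Low-ability (own payoff 57): to s=8.0 gives 143 − 24.1×8.0 = -49.8 → no gain ✓; to s=19.1 gives 176 − 24.1×19.1 = -284.31 → no gain ✓.
Mid-ability (own payoff 143 − 18.2×8.0 = -2.6): to s=0 gives 57 → profitable ✗; to s=19.1 gives 176 − 18.2×19.1 = -171.62 → no gain ✓.
High-ability (own payoff 176 − 13.1×19.1 = -74.21): to s=0 gives 57 → profitable ✗; to s=8.0 gives 143 − 13.1×8.0 = 38.2 → profitable ✗.
3 of the 6 constraints hold; not an equilibrium.

3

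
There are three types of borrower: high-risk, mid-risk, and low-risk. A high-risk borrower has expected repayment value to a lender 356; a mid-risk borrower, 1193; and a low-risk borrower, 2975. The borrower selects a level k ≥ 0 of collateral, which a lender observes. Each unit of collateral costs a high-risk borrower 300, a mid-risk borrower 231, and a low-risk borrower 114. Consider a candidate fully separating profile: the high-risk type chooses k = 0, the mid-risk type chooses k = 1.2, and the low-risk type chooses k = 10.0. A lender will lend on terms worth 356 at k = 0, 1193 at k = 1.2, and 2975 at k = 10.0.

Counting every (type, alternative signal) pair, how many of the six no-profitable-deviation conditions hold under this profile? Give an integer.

Low-risk (own payoff 2975 − 114×10.0 = 1835): to k=0 gives 356 → no gain ✓; to k=1.2 gives 1193 − 114×1.2 = 1056.2 → no gain ✓.
High-risk (own payoff 356): to k=1.2 gives 1193 − 300×1.2 = 833 → profitable ✗; to k=10.0 gives 2975 − 300×10.0 = -25 → no gain ✓.
Mid-risk (own payoff 1193 − 231×1.2 = 915.8): to k=0 gives 356 → no gain ✓; to k=10.0 gives 2975 − 231×10.0 = 665 → no gain ✓.
5 of the 6 constraints hold; not an equilibrium.

5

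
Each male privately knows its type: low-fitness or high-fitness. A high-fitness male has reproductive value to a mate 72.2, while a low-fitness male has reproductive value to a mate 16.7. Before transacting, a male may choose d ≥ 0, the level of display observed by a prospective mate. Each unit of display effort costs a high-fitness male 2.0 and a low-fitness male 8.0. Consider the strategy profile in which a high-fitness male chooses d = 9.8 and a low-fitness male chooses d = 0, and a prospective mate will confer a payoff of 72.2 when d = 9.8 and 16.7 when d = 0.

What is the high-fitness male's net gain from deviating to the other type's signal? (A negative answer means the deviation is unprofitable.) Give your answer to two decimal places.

Playing d = 9.8 the high-fitness male receives 72.2 − 2.0 × 9.8 = 52.6.
Deviating to d = 0 yields 16.7 instead.
Gain from deviating: 16.7 − 52.6 = -35.90.
The gain is negative, so the high-fitness type's incentive-compatibility constraint is satisfied.

-35.90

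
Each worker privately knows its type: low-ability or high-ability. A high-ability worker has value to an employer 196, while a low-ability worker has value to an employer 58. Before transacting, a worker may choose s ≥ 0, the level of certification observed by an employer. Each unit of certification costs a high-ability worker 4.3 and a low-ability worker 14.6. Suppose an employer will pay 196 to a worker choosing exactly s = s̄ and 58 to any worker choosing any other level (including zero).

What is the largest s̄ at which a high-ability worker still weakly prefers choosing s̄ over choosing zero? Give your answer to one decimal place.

32.1

Choosing s̄ yields the high-ability type 196 − 4.3·s̄; choosing zero yields 58.
The high-ability type is indifferent at 196 − 4.3·s̄ = 58, i.e. s̄ = (196 − 58) / 4.3 ≈ 32.1.
For any s̄ above 32.1 the high-ability type would rather pool at zero, so separation collapses.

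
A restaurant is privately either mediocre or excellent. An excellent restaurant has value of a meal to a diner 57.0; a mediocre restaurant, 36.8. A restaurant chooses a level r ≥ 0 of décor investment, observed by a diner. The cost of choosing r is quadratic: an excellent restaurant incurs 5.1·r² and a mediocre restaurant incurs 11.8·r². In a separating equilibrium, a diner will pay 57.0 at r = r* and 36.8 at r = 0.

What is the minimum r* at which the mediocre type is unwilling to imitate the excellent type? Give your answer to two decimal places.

1.31

The mediocre type at r = 0 receives 36.8; imitating at r* yields 57.0 − 11.8·r*².
Indifference: 36.8 = 57.0 − 11.8·r*², so r*² = (57.0 − 36.8) / 11.8 ≈ 1.7119.
r* = √1.7119 ≈ 1.31.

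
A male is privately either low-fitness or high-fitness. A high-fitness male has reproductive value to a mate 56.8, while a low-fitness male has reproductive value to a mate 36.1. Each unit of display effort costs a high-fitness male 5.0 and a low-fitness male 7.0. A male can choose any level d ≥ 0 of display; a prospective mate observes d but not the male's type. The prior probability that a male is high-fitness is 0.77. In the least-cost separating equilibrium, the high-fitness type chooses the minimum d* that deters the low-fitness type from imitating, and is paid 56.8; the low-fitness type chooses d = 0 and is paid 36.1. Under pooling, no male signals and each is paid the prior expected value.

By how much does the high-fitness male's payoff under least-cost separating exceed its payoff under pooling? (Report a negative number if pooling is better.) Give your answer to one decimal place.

Least-cost separating signal: d* solves 36.1 = 56.8 − 7.0·d*, so d* = (56.8 − 36.1)/7.0 ≈ 2.9571.
High-fitness type's separating payoff: 56.8 − 5.0 × d* = 56.8 − 5.0 × (56.8 − 36.1)/7.0 = 56.8 − 103.5/7.0 ≈ 42.014.
Pooling payoff: 0.77 × 56.8 + 0.23 × 36.1 = 52.039.
Difference: 42.014 − 52.039 = -10.025, i.e. -10.0 to one decimal place.
The high-fitness type would prefer the pooling outcome.

-10.0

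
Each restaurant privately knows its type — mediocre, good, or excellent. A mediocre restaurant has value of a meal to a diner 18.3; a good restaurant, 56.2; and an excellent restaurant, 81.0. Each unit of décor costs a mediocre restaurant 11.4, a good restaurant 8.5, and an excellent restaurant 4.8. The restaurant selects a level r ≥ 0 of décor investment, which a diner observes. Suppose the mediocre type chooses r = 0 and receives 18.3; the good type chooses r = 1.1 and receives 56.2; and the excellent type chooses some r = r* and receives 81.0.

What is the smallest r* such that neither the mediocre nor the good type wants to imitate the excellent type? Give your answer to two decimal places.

5.50

Good type (on-path payoff 56.2 − 8.5×1.1 = 46.85) won't mimic when 46.85 ≥ 81.0 − 8.5·r*, i.e. r* ≥ 4.02.
Mediocre type (on-path payoff 18.3) won't mimic when 18.3 ≥ 81.0 − 11.4·r*, i.e. r* ≥ 5.50.
Both must hold, so r* = max(5.50, 4.02) = 5.50. The mediocre type's constraint binds.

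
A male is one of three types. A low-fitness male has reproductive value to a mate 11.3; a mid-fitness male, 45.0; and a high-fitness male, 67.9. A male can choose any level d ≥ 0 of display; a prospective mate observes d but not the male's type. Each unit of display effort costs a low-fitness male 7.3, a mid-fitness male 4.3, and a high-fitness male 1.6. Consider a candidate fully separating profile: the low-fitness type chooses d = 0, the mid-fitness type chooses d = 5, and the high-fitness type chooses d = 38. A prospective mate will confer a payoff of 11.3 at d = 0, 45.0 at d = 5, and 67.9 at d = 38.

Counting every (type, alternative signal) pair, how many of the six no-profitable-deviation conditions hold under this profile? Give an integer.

Mid-fitness (own payoff 45.0 − 4.3×5 = 23.5): to d=0 gives 11.3 → no gain ✓; to d=38 gives 67.9 − 4.3×38 = -95.5 → no gain ✓.
Low-fitness (own payoff 11.3): to d=5 gives 45.0 − 7.3×5 = 8.5 → no gain ✓; to d=38 gives 67.9 − 7.3×38 = -209.5 → no gain ✓.
High-fitness (own payoff 67.9 − 1.6×38 = 7.1): to d=0 gives 11.3 → profitable ✗; to d=5 gives 45.0 − 1.6×5 = 37 → profitable ✗.
4 of the 6 constraints hold; not an equilibrium.

4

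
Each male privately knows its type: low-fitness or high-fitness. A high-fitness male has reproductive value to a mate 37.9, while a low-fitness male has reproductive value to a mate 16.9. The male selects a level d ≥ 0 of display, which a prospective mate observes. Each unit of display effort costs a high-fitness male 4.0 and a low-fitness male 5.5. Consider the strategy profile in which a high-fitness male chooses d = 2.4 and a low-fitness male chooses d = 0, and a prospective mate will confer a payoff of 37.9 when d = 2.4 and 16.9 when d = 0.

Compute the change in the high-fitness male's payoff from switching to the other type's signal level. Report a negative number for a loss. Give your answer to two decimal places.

-11.40

Playing d = 2.4 the high-fitness male receives 37.9 − 4.0 × 2.4 = 28.3.
Deviating to d = 0 yields 16.9 instead.
Gain from deviating: 16.9 − 28.3 = -11.40.
The gain is negative, so the high-fitness type's incentive-compatibility constraint is satisfied.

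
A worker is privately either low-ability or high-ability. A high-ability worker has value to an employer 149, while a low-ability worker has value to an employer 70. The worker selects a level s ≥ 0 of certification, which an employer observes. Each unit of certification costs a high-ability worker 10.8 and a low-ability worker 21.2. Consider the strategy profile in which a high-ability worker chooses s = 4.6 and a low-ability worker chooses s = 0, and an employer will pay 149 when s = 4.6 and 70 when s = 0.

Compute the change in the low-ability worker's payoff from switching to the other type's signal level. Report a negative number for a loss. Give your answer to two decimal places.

Playing s = 0 the low-ability worker receives 70.
Deviating to s = 4.6 brings payment 149 at cost 21.2 × 4.6 = 97.52, netting 51.48.
Gain from deviating: 51.48 − 70 = -18.52.
The gain is negative, so the low-ability type's incentive-compatibility constraint is satisfied.

-18.52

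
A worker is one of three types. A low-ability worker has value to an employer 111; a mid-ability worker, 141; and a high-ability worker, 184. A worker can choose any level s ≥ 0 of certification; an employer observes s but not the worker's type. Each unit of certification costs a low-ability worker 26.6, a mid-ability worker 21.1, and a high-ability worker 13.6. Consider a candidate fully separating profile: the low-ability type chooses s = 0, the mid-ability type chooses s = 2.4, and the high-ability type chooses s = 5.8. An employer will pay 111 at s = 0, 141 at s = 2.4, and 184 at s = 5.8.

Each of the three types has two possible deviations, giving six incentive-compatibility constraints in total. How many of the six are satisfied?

Mid-ability (own payoff 141 − 21.1×2.4 = 90.36): to s=0 gives 111 → profitable ✗; to s=5.8 gives 184 − 21.1×5.8 = 61.62 → no gain ✓.
High-ability (own payoff 184 − 13.6×5.8 = 105.12): to s=0 gives 111 → profitable ✗; to s=2.4 gives 141 − 13.6×2.4 = 108.36 → profitable ✗.
Low-ability (own payoff 111): to s=2.4 gives 141 − 26.6×2.4 = 77.16 → no gain ✓; to s=5.8 gives 184 − 26.6×5.8 = 29.72 → no gain ✓.
3 of the 6 constraints hold; not an equilibrium.

3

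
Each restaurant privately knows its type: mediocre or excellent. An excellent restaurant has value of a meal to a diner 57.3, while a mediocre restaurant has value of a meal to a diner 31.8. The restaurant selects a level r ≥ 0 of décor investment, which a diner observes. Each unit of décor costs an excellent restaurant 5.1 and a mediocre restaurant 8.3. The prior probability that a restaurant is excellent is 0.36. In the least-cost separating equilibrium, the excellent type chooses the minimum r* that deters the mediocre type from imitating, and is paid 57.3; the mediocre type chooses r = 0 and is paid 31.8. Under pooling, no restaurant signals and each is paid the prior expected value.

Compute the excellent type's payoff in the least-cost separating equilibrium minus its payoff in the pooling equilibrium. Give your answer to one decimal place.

Least-cost separating signal: r* solves 31.8 = 57.3 − 8.3·r*, so r* = (57.3 − 31.8)/8.3 ≈ 3.0723.
Excellent type's separating payoff: 57.3 − 5.1 × r* = 57.3 − 5.1 × (57.3 − 31.8)/8.3 = 57.3 − 130.05/8.3 ≈ 41.631.
Pooling payoff: 0.36 × 57.3 + 0.64 × 31.8 = 40.98.
Difference: 41.631 − 40.98 = 0.651, i.e. 0.7 to one decimal place.
The excellent type prefers to separate.

0.7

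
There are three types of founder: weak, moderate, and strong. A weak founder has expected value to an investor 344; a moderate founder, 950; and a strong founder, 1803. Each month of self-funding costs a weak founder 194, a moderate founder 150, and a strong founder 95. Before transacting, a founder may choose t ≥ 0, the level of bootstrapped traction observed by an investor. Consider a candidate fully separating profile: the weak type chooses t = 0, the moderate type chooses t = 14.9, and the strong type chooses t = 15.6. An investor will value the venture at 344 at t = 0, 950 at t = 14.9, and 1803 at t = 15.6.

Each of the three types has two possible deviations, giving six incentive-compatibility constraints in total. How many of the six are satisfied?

Weak (own payoff 344): to t=14.9 gives 950 − 194×14.9 = -1940.6 → no gain ✓; to t=15.6 gives 1803 − 194×15.6 = -1223.4 → no gain ✓.
Strong (own payoff 1803 − 95×15.6 = 321): to t=0 gives 344 → profitable ✗; to t=14.9 gives 950 − 95×14.9 = -465.5 → no gain ✓.
Moderate (own payoff 950 − 150×14.9 = -1285): to t=0 gives 344 → profitable ✗; to t=15.6 gives 1803 − 150×15.6 = -537 → profitable ✗.
3 of the 6 constraints hold; not an equilibrium.

3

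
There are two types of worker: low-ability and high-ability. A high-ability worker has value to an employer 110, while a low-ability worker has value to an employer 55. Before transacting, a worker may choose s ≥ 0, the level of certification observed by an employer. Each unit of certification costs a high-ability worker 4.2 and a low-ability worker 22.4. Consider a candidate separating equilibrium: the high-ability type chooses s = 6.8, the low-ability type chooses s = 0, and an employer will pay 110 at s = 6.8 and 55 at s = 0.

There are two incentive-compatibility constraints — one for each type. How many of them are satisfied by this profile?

High-ability type: signal → 110 − 4.2 × 6.8 = 81.44; deviate to 0 → 55. IC holds (81.44 ≥ 55).
Low-ability type: stay at 0 → 55; mimic → 110 − 22.4 × 6.8 = -42.32. IC holds (55 ≥ -42.32).
2 of 2 constraints hold, so this is a separating equilibrium.

2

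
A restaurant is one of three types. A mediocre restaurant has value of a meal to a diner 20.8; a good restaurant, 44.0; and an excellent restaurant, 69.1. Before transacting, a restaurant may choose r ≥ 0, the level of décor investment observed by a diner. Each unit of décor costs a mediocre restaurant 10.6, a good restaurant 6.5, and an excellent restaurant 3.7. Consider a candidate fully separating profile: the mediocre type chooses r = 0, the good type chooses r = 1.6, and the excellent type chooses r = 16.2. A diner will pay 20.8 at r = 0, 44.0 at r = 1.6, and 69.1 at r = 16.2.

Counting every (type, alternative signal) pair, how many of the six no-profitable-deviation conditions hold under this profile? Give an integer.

Mediocre (own payoff 20.8): to r=1.6 gives 44.0 − 10.6×1.6 = 27.04 → profitable ✗; to r=16.2 gives 69.1 − 10.6×16.2 = -102.62 → no gain ✓.
Good (own payoff 44.0 − 6.5×1.6 = 33.6): to r=0 gives 20.8 → no gain ✓; to r=16.2 gives 69.1 − 6.5×16.2 = -36.2 → no gain ✓.
Excellent (own payoff 69.1 − 3.7×16.2 = 9.16): to r=0 gives 20.8 → profitable ✗; to r=1.6 gives 44.0 − 3.7×1.6 = 38.08 → profitable ✗.
3 of the 6 constraints hold; not an equilibrium.

3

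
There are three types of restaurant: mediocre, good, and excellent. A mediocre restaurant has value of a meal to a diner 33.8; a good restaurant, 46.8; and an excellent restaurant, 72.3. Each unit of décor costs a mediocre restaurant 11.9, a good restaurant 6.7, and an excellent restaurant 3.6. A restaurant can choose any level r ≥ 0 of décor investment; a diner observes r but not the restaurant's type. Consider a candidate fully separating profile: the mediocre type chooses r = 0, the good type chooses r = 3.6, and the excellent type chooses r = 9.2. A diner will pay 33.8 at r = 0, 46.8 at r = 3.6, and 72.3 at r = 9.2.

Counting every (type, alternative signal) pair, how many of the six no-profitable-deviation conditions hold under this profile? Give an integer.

5

Excellent (own payoff 72.3 − 3.6×9.2 = 39.18): to r=0 gives 33.8 → no gain ✓; to r=3.6 gives 46.8 − 3.6×3.6 = 33.84 → no gain ✓.
Good (own payoff 46.8 − 6.7×3.6 = 22.68): to r=0 gives 33.8 → profitable ✗; to r=9.2 gives 72.3 − 6.7×9.2 = 10.66 → no gain ✓.
Mediocre (own payoff 33.8): to r=3.6 gives 46.8 − 11.9×3.6 = 3.96 → no gain ✓; to r=9.2 gives 72.3 − 11.9×9.2 = -37.18 → no gain ✓.
5 of the 6 constraints hold; not an equilibrium.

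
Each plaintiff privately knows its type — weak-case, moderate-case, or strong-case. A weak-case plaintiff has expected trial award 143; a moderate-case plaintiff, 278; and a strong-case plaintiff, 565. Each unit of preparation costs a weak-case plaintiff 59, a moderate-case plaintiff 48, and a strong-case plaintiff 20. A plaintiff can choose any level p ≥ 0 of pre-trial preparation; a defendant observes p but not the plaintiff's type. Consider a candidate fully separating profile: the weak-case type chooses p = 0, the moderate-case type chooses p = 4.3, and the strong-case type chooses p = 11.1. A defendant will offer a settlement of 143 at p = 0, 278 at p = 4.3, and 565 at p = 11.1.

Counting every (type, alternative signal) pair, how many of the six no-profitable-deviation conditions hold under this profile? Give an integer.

Strong-case (own payoff 565 − 20×11.1 = 343): to p=0 gives 143 → no gain ✓; to p=4.3 gives 278 − 20×4.3 = 192 → no gain ✓.
Moderate-case (own payoff 278 − 48×4.3 = 71.6): to p=0 gives 143 → profitable ✗; to p=11.1 gives 565 − 48×11.1 = 32.2 → no gain ✓.
Weak-case (own payoff 143): to p=4.3 gives 278 − 59×4.3 = 24.3 → no gain ✓; to p=11.1 gives 565 − 59×11.1 = -89.9 → no gain ✓.
5 of the 6 constraints hold; not an equilibrium.

5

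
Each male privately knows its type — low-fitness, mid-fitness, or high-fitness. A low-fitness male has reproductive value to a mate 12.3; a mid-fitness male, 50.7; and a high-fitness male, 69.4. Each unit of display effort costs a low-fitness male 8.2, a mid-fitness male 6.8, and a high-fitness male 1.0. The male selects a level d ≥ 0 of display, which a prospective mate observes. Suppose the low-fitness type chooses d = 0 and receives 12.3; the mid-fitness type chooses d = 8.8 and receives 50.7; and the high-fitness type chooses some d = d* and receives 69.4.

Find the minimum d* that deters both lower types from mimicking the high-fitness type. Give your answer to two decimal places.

11.55

Low-fitness type (on-path payoff 12.3) won't mimic when 12.3 ≥ 69.4 − 8.2·d*, i.e. d* ≥ 6.96.
Mid-fitness type (on-path payoff 50.7 − 6.8×8.8 = -9.14) won't mimic when -9.14 ≥ 69.4 − 6.8·d*, i.e. d* ≥ 11.55.
Both must hold, so d* = max(6.96, 11.55) = 11.55. The mid-fitness type's constraint binds.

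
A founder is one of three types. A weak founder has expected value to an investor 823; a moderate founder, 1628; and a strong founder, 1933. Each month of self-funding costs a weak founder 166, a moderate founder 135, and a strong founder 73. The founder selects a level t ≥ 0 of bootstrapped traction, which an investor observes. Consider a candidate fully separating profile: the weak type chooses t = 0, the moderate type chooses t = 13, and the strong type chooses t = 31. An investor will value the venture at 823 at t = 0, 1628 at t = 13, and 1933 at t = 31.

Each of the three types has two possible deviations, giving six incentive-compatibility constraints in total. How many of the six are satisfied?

3

Strong (own payoff 1933 − 73×31 = -330): to t=0 gives 823 → profitable ✗; to t=13 gives 1628 − 73×13 = 679 → profitable ✗.
Moderate (own payoff 1628 − 135×13 = -127): to t=0 gives 823 → profitable ✗; to t=31 gives 1933 − 135×31 = -2252 → no gain ✓.
Weak (own payoff 823): to t=13 gives 1628 − 166×13 = -530 → no gain ✓; to t=31 gives 1933 − 166×31 = -3213 → no gain ✓.
3 of the 6 constraints hold; not an equilibrium.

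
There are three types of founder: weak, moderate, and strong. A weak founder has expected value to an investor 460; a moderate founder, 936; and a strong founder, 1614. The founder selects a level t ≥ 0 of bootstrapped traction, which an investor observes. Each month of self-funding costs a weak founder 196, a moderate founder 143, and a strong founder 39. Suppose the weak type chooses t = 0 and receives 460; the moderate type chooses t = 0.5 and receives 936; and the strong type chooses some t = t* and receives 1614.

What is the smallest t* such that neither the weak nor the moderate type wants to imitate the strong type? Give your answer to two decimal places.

Weak type (on-path payoff 460) won't mimic when 460 ≥ 1614 − 196·t*, i.e. t* ≥ 5.89.
Moderate type (on-path payoff 936 − 143×0.5 = 864.5) won't mimic when 864.5 ≥ 1614 − 143·t*, i.e. t* ≥ 5.24.
Both must hold, so t* = max(5.89, 5.24) = 5.89. The weak type's constraint binds.

5.89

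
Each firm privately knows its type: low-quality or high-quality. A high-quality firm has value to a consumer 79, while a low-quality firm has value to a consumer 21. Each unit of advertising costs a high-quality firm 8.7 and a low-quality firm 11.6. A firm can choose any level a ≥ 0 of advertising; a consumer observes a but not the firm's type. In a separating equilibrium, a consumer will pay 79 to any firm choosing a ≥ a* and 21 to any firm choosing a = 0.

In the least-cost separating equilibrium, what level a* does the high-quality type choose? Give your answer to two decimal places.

A low-quality firm choosing a = 0 receives 21.
Imitating at a* instead would pay 79 at cost 11.6·a*, netting 79 − 11.6·a*.
Indifference: 21 = 79 − 11.6·a*, so a* = (79 − 21) / 11.6 = 5.00.
At a* the low-quality type's incentive constraint just binds; the high-quality type strictly prefers a* since its per-unit cost is lower.

5.00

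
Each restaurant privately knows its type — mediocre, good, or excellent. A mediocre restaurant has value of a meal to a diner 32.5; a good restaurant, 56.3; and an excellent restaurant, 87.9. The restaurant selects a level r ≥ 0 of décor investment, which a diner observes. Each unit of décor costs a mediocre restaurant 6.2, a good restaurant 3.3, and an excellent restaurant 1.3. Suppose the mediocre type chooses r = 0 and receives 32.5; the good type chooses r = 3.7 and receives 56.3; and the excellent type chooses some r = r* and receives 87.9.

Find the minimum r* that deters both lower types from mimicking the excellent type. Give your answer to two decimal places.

13.28

Good type (on-path payoff 56.3 − 3.3×3.7 = 44.09) won't mimic when 44.09 ≥ 87.9 − 3.3·r*, i.e. r* ≥ 13.28.
Mediocre type (on-path payoff 32.5) won't mimic when 32.5 ≥ 87.9 − 6.2·r*, i.e. r* ≥ 8.94.
Both must hold, so r* = max(8.94, 13.28) = 13.28. The good type's constraint binds.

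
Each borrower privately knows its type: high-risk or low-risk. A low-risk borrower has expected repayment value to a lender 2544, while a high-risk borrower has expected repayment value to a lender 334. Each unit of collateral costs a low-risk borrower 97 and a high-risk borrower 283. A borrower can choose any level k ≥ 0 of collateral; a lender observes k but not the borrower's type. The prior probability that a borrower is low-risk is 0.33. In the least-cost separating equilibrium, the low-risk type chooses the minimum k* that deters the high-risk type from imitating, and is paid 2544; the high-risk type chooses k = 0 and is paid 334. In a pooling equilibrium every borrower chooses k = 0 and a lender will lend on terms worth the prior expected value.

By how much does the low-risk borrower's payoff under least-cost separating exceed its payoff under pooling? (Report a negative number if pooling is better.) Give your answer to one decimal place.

723.2

Least-cost separating signal: k* solves 334 = 2544 − 283·k*, so k* = (2544 − 334)/283 ≈ 7.8092.
Low-risk type's separating payoff: 2544 − 97 × k* = 2544 − 97 × (2544 − 334)/283 = 2544 − 214370/283 ≈ 1786.509.
Pooling payoff: 0.33 × 2544 + 0.67 × 334 = 1063.3.
Difference: 1786.509 − 1063.3 = 723.209, i.e. 723.2 to one decimal place.
The low-risk type prefers to separate.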